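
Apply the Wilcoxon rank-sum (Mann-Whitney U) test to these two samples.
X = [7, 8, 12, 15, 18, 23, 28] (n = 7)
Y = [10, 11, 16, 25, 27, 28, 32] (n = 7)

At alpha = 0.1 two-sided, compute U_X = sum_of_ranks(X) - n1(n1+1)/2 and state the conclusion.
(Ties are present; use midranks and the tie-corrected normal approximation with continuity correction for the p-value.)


Step 1: Combine and sort all 14 observations; assign midranks.
sorted (value, group): (7,X), (8,X), (10,Y), (11,Y), (12,X), (15,X), (16,Y), (18,X), (23,X), (25,Y), (27,Y), (28,X), (28,Y), (32,Y)
ranks: 7->1, 8->2, 10->3, 11->4, 12->5, 15->6, 16->7, 18->8, 23->9, 25->10, 27->11, 28->12.5, 28->12.5, 32->14
Step 2: Rank sum for X: R1 = 1 + 2 + 5 + 6 + 8 + 9 + 12.5 = 43.5.
Step 3: U_X = R1 - n1(n1+1)/2 = 43.5 - 7*8/2 = 43.5 - 28 = 15.5.
       U_Y = n1*n2 - U_X = 49 - 15.5 = 33.5.
Step 4: Ties are present, so use the tie-corrected normal approximation (with continuity correction) for the p-value.
Step 5: p-value = 0.276911; compare to alpha = 0.1. fail to reject H0.

U_X = 15.5, p = 0.276911, fail to reject H0 at alpha = 0.1.


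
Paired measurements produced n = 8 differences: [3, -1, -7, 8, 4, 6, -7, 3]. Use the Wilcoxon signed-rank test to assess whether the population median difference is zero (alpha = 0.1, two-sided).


Step 1: Drop any zero differences (none here) and take |d_i|.
|d| = [3, 1, 7, 8, 4, 6, 7, 3]
Step 2: Midrank |d_i| (ties get averaged ranks).
ranks: |3|->2.5, |1|->1, |7|->6.5, |8|->8, |4|->4, |6|->5, |7|->6.5, |3|->2.5
Step 3: Attach original signs; sum ranks with positive sign and with negative sign.
W+ = 2.5 + 8 + 4 + 5 + 2.5 = 22
W- = 1 + 6.5 + 6.5 = 14
(Check: W+ + W- = 36 should equal n(n+1)/2 = 36.)
Step 4: Test statistic W = min(W+, W-) = 14.
Step 5: Ties in |d|, so use the tie-corrected normal approximation.
        E[W] = n(n+1)/4 = 8*9/4 = 18.
        Tie groups: |d|=3 (t=2), |d|=7 (t=2); sum(t^3 - t) = 12.
        Var[W] = n(n+1)(2n+1)/24 - sum(t^3-t)/48 = 1224/24 - 12/48 = 50.75.
        z = (W - E[W]) / sqrt(Var[W]) = (14 - 18) / 7.1239 = -0.5615.
        Two-sided p = 2*Phi(z) = 0.574464.
Step 6: alpha = 0.1. fail to reject H0.

W+ = 22, W- = 14, W = min = 14, p = 0.574464, fail to reject H0.


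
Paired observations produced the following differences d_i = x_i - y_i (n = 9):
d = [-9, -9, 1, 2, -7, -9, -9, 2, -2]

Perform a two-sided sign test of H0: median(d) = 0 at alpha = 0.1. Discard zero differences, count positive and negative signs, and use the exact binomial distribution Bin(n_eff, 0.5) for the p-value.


Step 1: Discard zero differences. Original n = 9; n_eff = number of nonzero differences = 9.
Nonzero differences (with sign): -9, -9, +1, +2, -7, -9, -9, +2, -2
Step 2: Count signs: positive = 3, negative = 6.
Step 3: Under H0: P(positive) = 0.5, so the number of positives S ~ Bin(9, 0.5).
Step 4: Two-sided exact p-value = sum of Bin(9,0.5) probabilities at or below the observed probability = 0.507812.
Step 5: alpha = 0.1. fail to reject H0.

n_eff = 9, pos = 3, neg = 6, p = 0.507812, fail to reject H0.


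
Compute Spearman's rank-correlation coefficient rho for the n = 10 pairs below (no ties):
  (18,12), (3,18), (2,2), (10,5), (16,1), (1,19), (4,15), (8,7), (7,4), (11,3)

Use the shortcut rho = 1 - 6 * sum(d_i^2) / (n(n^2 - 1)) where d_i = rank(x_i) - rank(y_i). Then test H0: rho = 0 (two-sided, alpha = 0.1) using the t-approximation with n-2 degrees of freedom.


Step 1: Rank x and y separately (midranks; no ties here).
rank(x): 18->10, 3->3, 2->2, 10->7, 16->9, 1->1, 4->4, 8->6, 7->5, 11->8
rank(y): 12->7, 18->9, 2->2, 5->5, 1->1, 19->10, 15->8, 7->6, 4->4, 3->3
Step 2: d_i = R_x(i) - R_y(i); compute d_i^2.
  (10-7)^2=9, (3-9)^2=36, (2-2)^2=0, (7-5)^2=4, (9-1)^2=64, (1-10)^2=81, (4-8)^2=16, (6-6)^2=0, (5-4)^2=1, (8-3)^2=25
sum(d^2) = 236.
Step 3: rho = 1 - 6*236 / (10*(10^2 - 1)) = 1 - 1416/990 = -0.430303.
Step 4: Under H0, t = rho * sqrt((n-2)/(1-rho^2)) = -1.3483 ~ t(8).
Step 5: Two-sided p-value from the t-distribution with 8 df = 0.214492.
Step 6: alpha = 0.1. fail to reject H0.

rho = -0.4303, p = 0.214492, fail to reject H0 at alpha = 0.1.


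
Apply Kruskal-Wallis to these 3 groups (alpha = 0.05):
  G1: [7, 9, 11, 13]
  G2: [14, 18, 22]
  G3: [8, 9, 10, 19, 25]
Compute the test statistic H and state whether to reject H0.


Step 1: Combine all N = 12 observations and assign midranks.
sorted (value, group, rank): (7,G1,1), (8,G3,2), (9,G1,3.5), (9,G3,3.5), (10,G3,5), (11,G1,6), (13,G1,7), (14,G2,8), (18,G2,9), (19,G3,10), (22,G2,11), (25,G3,12)
Step 2: Sum ranks within each group.
R_1 = 17.5 (n_1 = 4)
R_2 = 28 (n_2 = 3)
R_3 = 32.5 (n_3 = 5)
Step 3: H = 12/(N(N+1)) * sum(R_i^2/n_i) - 3(N+1)
     = 12/(12*13) * (17.5^2/4 + 28^2/3 + 32.5^2/5) - 3*13
     = 0.076923 * 549.146 - 39
     = 3.241987.
Step 4: Ties present; correction factor C = 1 - 6/(12^3 - 12) = 0.996503. Corrected H = 3.241987 / 0.996503 = 3.253363.
Step 5: Under H0, H ~ chi^2(2); p-value = 0.196581.
Step 6: alpha = 0.05. fail to reject H0.

H = 3.2534, df = 2, p = 0.196581, fail to reject H0.


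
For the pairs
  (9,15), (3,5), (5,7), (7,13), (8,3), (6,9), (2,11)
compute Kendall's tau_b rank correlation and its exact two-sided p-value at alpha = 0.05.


Step 1: Enumerate the 21 unordered pairs (i,j) with i<j and classify each by sign(x_j-x_i) * sign(y_j-y_i).
  (1,2):dx=-6,dy=-10->C; (1,3):dx=-4,dy=-8->C; (1,4):dx=-2,dy=-2->C; (1,5):dx=-1,dy=-12->C
  (1,6):dx=-3,dy=-6->C; (1,7):dx=-7,dy=-4->C; (2,3):dx=+2,dy=+2->C; (2,4):dx=+4,dy=+8->C
  (2,5):dx=+5,dy=-2->D; (2,6):dx=+3,dy=+4->C; (2,7):dx=-1,dy=+6->D; (3,4):dx=+2,dy=+6->C
  (3,5):dx=+3,dy=-4->D; (3,6):dx=+1,dy=+2->C; (3,7):dx=-3,dy=+4->D; (4,5):dx=+1,dy=-10->D
  (4,6):dx=-1,dy=-4->C; (4,7):dx=-5,dy=-2->C; (5,6):dx=-2,dy=+6->D; (5,7):dx=-6,dy=+8->D
  (6,7):dx=-4,dy=+2->D
Step 2: C = 13, D = 8, total pairs = 21.
Step 3: tau = (C - D)/(n(n-1)/2) = (13 - 8)/21 = 0.238095.
Step 4: Exact two-sided p-value (enumerate n! = 5040 permutations of y under H0): p = 0.561905.
Step 5: alpha = 0.05. fail to reject H0.

tau_b = 0.2381 (C=13, D=8), p = 0.561905, fail to reject H0.


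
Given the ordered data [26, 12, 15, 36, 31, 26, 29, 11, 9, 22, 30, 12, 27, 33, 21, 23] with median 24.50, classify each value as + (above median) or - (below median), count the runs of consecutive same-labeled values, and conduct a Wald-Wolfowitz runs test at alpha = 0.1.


Step 1: Compute median = 24.50; label A = above, B = below.
Labels in order: ABBAAAABBBABAABB  (n_A = 8, n_B = 8)
Step 2: Count runs R = 8.
Step 3: Under H0 (random ordering), E[R] = 2*n_A*n_B/(n_A+n_B) + 1 = 2*8*8/16 + 1 = 9.0000.
        Var[R] = 2*n_A*n_B*(2*n_A*n_B - n_A - n_B) / ((n_A+n_B)^2 * (n_A+n_B-1)) = 14336/3840 = 3.7333.
        SD[R] = 1.9322.
Step 4: Continuity-corrected z = (R + 0.5 - E[R]) / SD[R] = (8 + 0.5 - 9.0000) / 1.9322 = -0.2588.
Step 5: Two-sided p-value via normal approximation = 2*(1 - Phi(|z|)) = 0.795809.
Step 6: alpha = 0.1. fail to reject H0.

R = 8, z = -0.2588, p = 0.795809, fail to reject H0.


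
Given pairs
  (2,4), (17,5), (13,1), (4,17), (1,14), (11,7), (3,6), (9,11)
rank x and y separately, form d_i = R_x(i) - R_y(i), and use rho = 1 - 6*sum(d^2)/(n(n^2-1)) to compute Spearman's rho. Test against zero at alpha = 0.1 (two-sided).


Step 1: Rank x and y separately (midranks; no ties here).
rank(x): 2->2, 17->8, 13->7, 4->4, 1->1, 11->6, 3->3, 9->5
rank(y): 4->2, 5->3, 1->1, 17->8, 14->7, 7->5, 6->4, 11->6
Step 2: d_i = R_x(i) - R_y(i); compute d_i^2.
  (2-2)^2=0, (8-3)^2=25, (7-1)^2=36, (4-8)^2=16, (1-7)^2=36, (6-5)^2=1, (3-4)^2=1, (5-6)^2=1
sum(d^2) = 116.
Step 3: rho = 1 - 6*116 / (8*(8^2 - 1)) = 1 - 696/504 = -0.380952.
Step 4: Under H0, t = rho * sqrt((n-2)/(1-rho^2)) = -1.0092 ~ t(6).
Step 5: Two-sided p-value from the t-distribution with 6 df = 0.351813.
Step 6: alpha = 0.1. fail to reject H0.

rho = -0.3810, p = 0.351813, fail to reject H0 at alpha = 0.1.


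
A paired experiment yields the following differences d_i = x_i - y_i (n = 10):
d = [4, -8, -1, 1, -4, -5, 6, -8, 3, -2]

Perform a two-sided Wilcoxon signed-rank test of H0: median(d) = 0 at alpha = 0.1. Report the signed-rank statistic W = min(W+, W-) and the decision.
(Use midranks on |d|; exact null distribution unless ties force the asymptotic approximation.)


Step 1: Drop any zero differences (none here) and take |d_i|.
|d| = [4, 8, 1, 1, 4, 5, 6, 8, 3, 2]
Step 2: Midrank |d_i| (ties get averaged ranks).
ranks: |4|->5.5, |8|->9.5, |1|->1.5, |1|->1.5, |4|->5.5, |5|->7, |6|->8, |8|->9.5, |3|->4, |2|->3
Step 3: Attach original signs; sum ranks with positive sign and with negative sign.
W+ = 5.5 + 1.5 + 8 + 4 = 19
W- = 9.5 + 1.5 + 5.5 + 7 + 9.5 + 3 = 36
(Check: W+ + W- = 55 should equal n(n+1)/2 = 55.)
Step 4: Test statistic W = min(W+, W-) = 19.
Step 5: Ties in |d|, so use the tie-corrected normal approximation.
        E[W] = n(n+1)/4 = 10*11/4 = 27.5.
        Tie groups: |d|=1 (t=2), |d|=4 (t=2), |d|=8 (t=2); sum(t^3 - t) = 18.
        Var[W] = n(n+1)(2n+1)/24 - sum(t^3-t)/48 = 2310/24 - 18/48 = 95.875.
        z = (W - E[W]) / sqrt(Var[W]) = (19 - 27.5) / 9.7916 = -0.8681.
        Two-sided p = 2*Phi(z) = 0.385343.
Step 6: alpha = 0.1. fail to reject H0.

W+ = 19, W- = 36, W = min = 19, p = 0.385343, fail to reject H0.


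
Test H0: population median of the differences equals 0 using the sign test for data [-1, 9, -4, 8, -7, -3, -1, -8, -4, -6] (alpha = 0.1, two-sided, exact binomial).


Step 1: Discard zero differences. Original n = 10; n_eff = number of nonzero differences = 10.
Nonzero differences (with sign): -1, +9, -4, +8, -7, -3, -1, -8, -4, -6
Step 2: Count signs: positive = 2, negative = 8.
Step 3: Under H0: P(positive) = 0.5, so the number of positives S ~ Bin(10, 0.5).
Step 4: Two-sided exact p-value = sum of Bin(10,0.5) probabilities at or below the observed probability = 0.109375.
Step 5: alpha = 0.1. fail to reject H0.

n_eff = 10, pos = 2, neg = 8, p = 0.109375, fail to reject H0.


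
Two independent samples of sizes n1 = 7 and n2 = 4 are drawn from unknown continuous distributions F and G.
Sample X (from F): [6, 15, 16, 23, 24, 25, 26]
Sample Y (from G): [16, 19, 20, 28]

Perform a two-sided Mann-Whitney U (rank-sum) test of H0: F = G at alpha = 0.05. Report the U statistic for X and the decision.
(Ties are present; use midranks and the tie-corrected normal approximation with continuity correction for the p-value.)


Step 1: Combine and sort all 11 observations; assign midranks.
sorted (value, group): (6,X), (15,X), (16,X), (16,Y), (19,Y), (20,Y), (23,X), (24,X), (25,X), (26,X), (28,Y)
ranks: 6->1, 15->2, 16->3.5, 16->3.5, 19->5, 20->6, 23->7, 24->8, 25->9, 26->10, 28->11
Step 2: Rank sum for X: R1 = 1 + 2 + 3.5 + 7 + 8 + 9 + 10 = 40.5.
Step 3: U_X = R1 - n1(n1+1)/2 = 40.5 - 7*8/2 = 40.5 - 28 = 12.5.
       U_Y = n1*n2 - U_X = 28 - 12.5 = 15.5.
Step 4: Ties are present, so use the tie-corrected normal approximation (with continuity correction) for the p-value.
Step 5: p-value = 0.849769; compare to alpha = 0.05. fail to reject H0.

U_X = 12.5, p = 0.849769, fail to reject H0 at alpha = 0.05.


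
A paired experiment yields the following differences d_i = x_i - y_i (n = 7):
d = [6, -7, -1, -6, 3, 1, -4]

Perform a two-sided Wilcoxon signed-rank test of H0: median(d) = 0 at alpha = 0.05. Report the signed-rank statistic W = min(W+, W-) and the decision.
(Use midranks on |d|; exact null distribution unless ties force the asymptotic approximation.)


Step 1: Drop any zero differences (none here) and take |d_i|.
|d| = [6, 7, 1, 6, 3, 1, 4]
Step 2: Midrank |d_i| (ties get averaged ranks).
ranks: |6|->5.5, |7|->7, |1|->1.5, |6|->5.5, |3|->3, |1|->1.5, |4|->4
Step 3: Attach original signs; sum ranks with positive sign and with negative sign.
W+ = 5.5 + 3 + 1.5 = 10
W- = 7 + 1.5 + 5.5 + 4 = 18
(Check: W+ + W- = 28 should equal n(n+1)/2 = 28.)
Step 4: Test statistic W = min(W+, W-) = 10.
Step 5: Ties in |d|, so use the tie-corrected normal approximation.
        E[W] = n(n+1)/4 = 7*8/4 = 14.
        Tie groups: |d|=1 (t=2), |d|=6 (t=2); sum(t^3 - t) = 12.
        Var[W] = n(n+1)(2n+1)/24 - sum(t^3-t)/48 = 840/24 - 12/48 = 34.75.
        z = (W - E[W]) / sqrt(Var[W]) = (10 - 14) / 5.8949 = -0.6786.
        Two-sided p = 2*Phi(z) = 0.497422.
Step 6: alpha = 0.05. fail to reject H0.

W+ = 10, W- = 18, W = min = 10, p = 0.497422, fail to reject H0.


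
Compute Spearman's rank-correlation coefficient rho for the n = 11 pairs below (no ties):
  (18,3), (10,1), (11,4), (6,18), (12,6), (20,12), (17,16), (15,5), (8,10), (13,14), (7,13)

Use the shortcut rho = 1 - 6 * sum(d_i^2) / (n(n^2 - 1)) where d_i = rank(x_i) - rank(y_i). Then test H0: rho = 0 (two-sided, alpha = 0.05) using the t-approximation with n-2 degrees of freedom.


Step 1: Rank x and y separately (midranks; no ties here).
rank(x): 18->10, 10->4, 11->5, 6->1, 12->6, 20->11, 17->9, 15->8, 8->3, 13->7, 7->2
rank(y): 3->2, 1->1, 4->3, 18->11, 6->5, 12->7, 16->10, 5->4, 10->6, 14->9, 13->8
Step 2: d_i = R_x(i) - R_y(i); compute d_i^2.
  (10-2)^2=64, (4-1)^2=9, (5-3)^2=4, (1-11)^2=100, (6-5)^2=1, (11-7)^2=16, (9-10)^2=1, (8-4)^2=16, (3-6)^2=9, (7-9)^2=4, (2-8)^2=36
sum(d^2) = 260.
Step 3: rho = 1 - 6*260 / (11*(11^2 - 1)) = 1 - 1560/1320 = -0.181818.
Step 4: Under H0, t = rho * sqrt((n-2)/(1-rho^2)) = -0.5547 ~ t(9).
Step 5: Two-sided p-value from the t-distribution with 9 df = 0.592615.
Step 6: alpha = 0.05. fail to reject H0.

rho = -0.1818, p = 0.592615, fail to reject H0 at alpha = 0.05.


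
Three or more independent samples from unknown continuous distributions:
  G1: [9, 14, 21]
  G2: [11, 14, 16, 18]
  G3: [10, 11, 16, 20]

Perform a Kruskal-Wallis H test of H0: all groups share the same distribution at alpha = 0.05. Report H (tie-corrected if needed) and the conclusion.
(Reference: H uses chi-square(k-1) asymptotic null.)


Step 1: Combine all N = 11 observations and assign midranks.
sorted (value, group, rank): (9,G1,1), (10,G3,2), (11,G2,3.5), (11,G3,3.5), (14,G1,5.5), (14,G2,5.5), (16,G2,7.5), (16,G3,7.5), (18,G2,9), (20,G3,10), (21,G1,11)
Step 2: Sum ranks within each group.
R_1 = 17.5 (n_1 = 3)
R_2 = 25.5 (n_2 = 4)
R_3 = 23 (n_3 = 4)
Step 3: H = 12/(N(N+1)) * sum(R_i^2/n_i) - 3(N+1)
     = 12/(11*12) * (17.5^2/3 + 25.5^2/4 + 23^2/4) - 3*12
     = 0.090909 * 396.896 - 36
     = 0.081439.
Step 4: Ties present; correction factor C = 1 - 18/(11^3 - 11) = 0.986364. Corrected H = 0.081439 / 0.986364 = 0.082565.
Step 5: Under H0, H ~ chi^2(2); p-value = 0.959558.
Step 6: alpha = 0.05. fail to reject H0.

H = 0.0826, df = 2, p = 0.959558, fail to reject H0.


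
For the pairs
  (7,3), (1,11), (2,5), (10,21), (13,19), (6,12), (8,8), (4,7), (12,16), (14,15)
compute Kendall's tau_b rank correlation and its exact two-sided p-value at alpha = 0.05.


Step 1: Enumerate the 45 unordered pairs (i,j) with i<j and classify each by sign(x_j-x_i) * sign(y_j-y_i).
  (1,2):dx=-6,dy=+8->D; (1,3):dx=-5,dy=+2->D; (1,4):dx=+3,dy=+18->C; (1,5):dx=+6,dy=+16->C
  (1,6):dx=-1,dy=+9->D; (1,7):dx=+1,dy=+5->C; (1,8):dx=-3,dy=+4->D; (1,9):dx=+5,dy=+13->C
  (1,10):dx=+7,dy=+12->C; (2,3):dx=+1,dy=-6->D; (2,4):dx=+9,dy=+10->C; (2,5):dx=+12,dy=+8->C
  (2,6):dx=+5,dy=+1->C; (2,7):dx=+7,dy=-3->D; (2,8):dx=+3,dy=-4->D; (2,9):dx=+11,dy=+5->C
  (2,10):dx=+13,dy=+4->C; (3,4):dx=+8,dy=+16->C; (3,5):dx=+11,dy=+14->C; (3,6):dx=+4,dy=+7->C
  (3,7):dx=+6,dy=+3->C; (3,8):dx=+2,dy=+2->C; (3,9):dx=+10,dy=+11->C; (3,10):dx=+12,dy=+10->C
  (4,5):dx=+3,dy=-2->D; (4,6):dx=-4,dy=-9->C; (4,7):dx=-2,dy=-13->C; (4,8):dx=-6,dy=-14->C
  (4,9):dx=+2,dy=-5->D; (4,10):dx=+4,dy=-6->D; (5,6):dx=-7,dy=-7->C; (5,7):dx=-5,dy=-11->C
  (5,8):dx=-9,dy=-12->C; (5,9):dx=-1,dy=-3->C; (5,10):dx=+1,dy=-4->D; (6,7):dx=+2,dy=-4->D
  (6,8):dx=-2,dy=-5->C; (6,9):dx=+6,dy=+4->C; (6,10):dx=+8,dy=+3->C; (7,8):dx=-4,dy=-1->C
  (7,9):dx=+4,dy=+8->C; (7,10):dx=+6,dy=+7->C; (8,9):dx=+8,dy=+9->C; (8,10):dx=+10,dy=+8->C
  (9,10):dx=+2,dy=-1->D
Step 2: C = 32, D = 13, total pairs = 45.
Step 3: tau = (C - D)/(n(n-1)/2) = (32 - 13)/45 = 0.422222.
Step 4: Exact two-sided p-value (enumerate n! = 3628800 permutations of y under H0): p = 0.108313.
Step 5: alpha = 0.05. fail to reject H0.

tau_b = 0.4222 (C=32, D=13), p = 0.108313, fail to reject H0.


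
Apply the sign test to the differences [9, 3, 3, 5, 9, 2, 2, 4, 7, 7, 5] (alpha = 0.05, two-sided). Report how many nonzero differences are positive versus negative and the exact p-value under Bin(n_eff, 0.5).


Step 1: Discard zero differences. Original n = 11; n_eff = number of nonzero differences = 11.
Nonzero differences (with sign): +9, +3, +3, +5, +9, +2, +2, +4, +7, +7, +5
Step 2: Count signs: positive = 11, negative = 0.
Step 3: Under H0: P(positive) = 0.5, so the number of positives S ~ Bin(11, 0.5).
Step 4: Two-sided exact p-value = sum of Bin(11,0.5) probabilities at or below the observed probability = 0.000977.
Step 5: alpha = 0.05. reject H0.

n_eff = 11, pos = 11, neg = 0, p = 0.000977, reject H0.


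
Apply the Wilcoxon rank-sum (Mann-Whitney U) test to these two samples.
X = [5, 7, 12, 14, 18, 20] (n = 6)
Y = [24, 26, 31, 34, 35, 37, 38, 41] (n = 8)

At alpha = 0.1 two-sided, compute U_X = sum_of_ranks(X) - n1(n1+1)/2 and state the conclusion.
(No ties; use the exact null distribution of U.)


Step 1: Combine and sort all 14 observations; assign midranks.
sorted (value, group): (5,X), (7,X), (12,X), (14,X), (18,X), (20,X), (24,Y), (26,Y), (31,Y), (34,Y), (35,Y), (37,Y), (38,Y), (41,Y)
ranks: 5->1, 7->2, 12->3, 14->4, 18->5, 20->6, 24->7, 26->8, 31->9, 34->10, 35->11, 37->12, 38->13, 41->14
Step 2: Rank sum for X: R1 = 1 + 2 + 3 + 4 + 5 + 6 = 21.
Step 3: U_X = R1 - n1(n1+1)/2 = 21 - 6*7/2 = 21 - 21 = 0.
       U_Y = n1*n2 - U_X = 48 - 0 = 48.
Step 4: No ties, so the exact null distribution of U (based on enumerating the C(14,6) = 3003 equally likely rank assignments) gives the two-sided p-value.
Step 5: p-value = 0.000666; compare to alpha = 0.1. reject H0.

U_X = 0, p = 0.000666, reject H0 at alpha = 0.1.


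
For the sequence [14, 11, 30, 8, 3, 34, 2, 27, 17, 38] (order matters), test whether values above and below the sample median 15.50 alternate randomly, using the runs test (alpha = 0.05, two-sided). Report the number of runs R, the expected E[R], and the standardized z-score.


Step 1: Compute median = 15.50; label A = above, B = below.
Labels in order: BBABBABAAA  (n_A = 5, n_B = 5)
Step 2: Count runs R = 6.
Step 3: Under H0 (random ordering), E[R] = 2*n_A*n_B/(n_A+n_B) + 1 = 2*5*5/10 + 1 = 6.0000.
        Var[R] = 2*n_A*n_B*(2*n_A*n_B - n_A - n_B) / ((n_A+n_B)^2 * (n_A+n_B-1)) = 2000/900 = 2.2222.
        SD[R] = 1.4907.
Step 4: R = E[R], so z = 0 with no continuity correction.
Step 5: Two-sided p-value via normal approximation = 2*(1 - Phi(|z|)) = 1.000000.
Step 6: alpha = 0.05. fail to reject H0.

R = 6, z = 0.0000, p = 1.000000, fail to reject H0.


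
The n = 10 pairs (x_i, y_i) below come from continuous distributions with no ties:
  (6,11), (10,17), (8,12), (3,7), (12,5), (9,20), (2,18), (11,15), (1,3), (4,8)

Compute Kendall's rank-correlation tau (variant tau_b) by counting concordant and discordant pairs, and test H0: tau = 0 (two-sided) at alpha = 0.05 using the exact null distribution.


Step 1: Enumerate the 45 unordered pairs (i,j) with i<j and classify each by sign(x_j-x_i) * sign(y_j-y_i).
  (1,2):dx=+4,dy=+6->C; (1,3):dx=+2,dy=+1->C; (1,4):dx=-3,dy=-4->C; (1,5):dx=+6,dy=-6->D
  (1,6):dx=+3,dy=+9->C; (1,7):dx=-4,dy=+7->D; (1,8):dx=+5,dy=+4->C; (1,9):dx=-5,dy=-8->C
  (1,10):dx=-2,dy=-3->C; (2,3):dx=-2,dy=-5->C; (2,4):dx=-7,dy=-10->C; (2,5):dx=+2,dy=-12->D
  (2,6):dx=-1,dy=+3->D; (2,7):dx=-8,dy=+1->D; (2,8):dx=+1,dy=-2->D; (2,9):dx=-9,dy=-14->C
  (2,10):dx=-6,dy=-9->C; (3,4):dx=-5,dy=-5->C; (3,5):dx=+4,dy=-7->D; (3,6):dx=+1,dy=+8->C
  (3,7):dx=-6,dy=+6->D; (3,8):dx=+3,dy=+3->C; (3,9):dx=-7,dy=-9->C; (3,10):dx=-4,dy=-4->C
  (4,5):dx=+9,dy=-2->D; (4,6):dx=+6,dy=+13->C; (4,7):dx=-1,dy=+11->D; (4,8):dx=+8,dy=+8->C
  (4,9):dx=-2,dy=-4->C; (4,10):dx=+1,dy=+1->C; (5,6):dx=-3,dy=+15->D; (5,7):dx=-10,dy=+13->D
  (5,8):dx=-1,dy=+10->D; (5,9):dx=-11,dy=-2->C; (5,10):dx=-8,dy=+3->D; (6,7):dx=-7,dy=-2->C
  (6,8):dx=+2,dy=-5->D; (6,9):dx=-8,dy=-17->C; (6,10):dx=-5,dy=-12->C; (7,8):dx=+9,dy=-3->D
  (7,9):dx=-1,dy=-15->C; (7,10):dx=+2,dy=-10->D; (8,9):dx=-10,dy=-12->C; (8,10):dx=-7,dy=-7->C
  (9,10):dx=+3,dy=+5->C
Step 2: C = 28, D = 17, total pairs = 45.
Step 3: tau = (C - D)/(n(n-1)/2) = (28 - 17)/45 = 0.244444.
Step 4: Exact two-sided p-value (enumerate n! = 3628800 permutations of y under H0): p = 0.380720.
Step 5: alpha = 0.05. fail to reject H0.

tau_b = 0.2444 (C=28, D=17), p = 0.380720, fail to reject H0.


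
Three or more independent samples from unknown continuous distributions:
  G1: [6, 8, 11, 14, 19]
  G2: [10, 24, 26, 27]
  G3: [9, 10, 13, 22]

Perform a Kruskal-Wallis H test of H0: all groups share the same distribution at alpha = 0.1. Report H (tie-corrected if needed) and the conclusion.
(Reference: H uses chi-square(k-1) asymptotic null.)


Step 1: Combine all N = 13 observations and assign midranks.
sorted (value, group, rank): (6,G1,1), (8,G1,2), (9,G3,3), (10,G2,4.5), (10,G3,4.5), (11,G1,6), (13,G3,7), (14,G1,8), (19,G1,9), (22,G3,10), (24,G2,11), (26,G2,12), (27,G2,13)
Step 2: Sum ranks within each group.
R_1 = 26 (n_1 = 5)
R_2 = 40.5 (n_2 = 4)
R_3 = 24.5 (n_3 = 4)
Step 3: H = 12/(N(N+1)) * sum(R_i^2/n_i) - 3(N+1)
     = 12/(13*14) * (26^2/5 + 40.5^2/4 + 24.5^2/4) - 3*14
     = 0.065934 * 695.325 - 42
     = 3.845604.
Step 4: Ties present; correction factor C = 1 - 6/(13^3 - 13) = 0.997253. Corrected H = 3.845604 / 0.997253 = 3.856198.
Step 5: Under H0, H ~ chi^2(2); p-value = 0.145424.
Step 6: alpha = 0.1. fail to reject H0.

H = 3.8562, df = 2, p = 0.145424, fail to reject H0.


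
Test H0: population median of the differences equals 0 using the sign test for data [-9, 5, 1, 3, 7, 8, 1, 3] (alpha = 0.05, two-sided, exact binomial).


Step 1: Discard zero differences. Original n = 8; n_eff = number of nonzero differences = 8.
Nonzero differences (with sign): -9, +5, +1, +3, +7, +8, +1, +3
Step 2: Count signs: positive = 7, negative = 1.
Step 3: Under H0: P(positive) = 0.5, so the number of positives S ~ Bin(8, 0.5).
Step 4: Two-sided exact p-value = sum of Bin(8,0.5) probabilities at or below the observed probability = 0.070312.
Step 5: alpha = 0.05. fail to reject H0.

n_eff = 8, pos = 7, neg = 1, p = 0.070312, fail to reject H0.


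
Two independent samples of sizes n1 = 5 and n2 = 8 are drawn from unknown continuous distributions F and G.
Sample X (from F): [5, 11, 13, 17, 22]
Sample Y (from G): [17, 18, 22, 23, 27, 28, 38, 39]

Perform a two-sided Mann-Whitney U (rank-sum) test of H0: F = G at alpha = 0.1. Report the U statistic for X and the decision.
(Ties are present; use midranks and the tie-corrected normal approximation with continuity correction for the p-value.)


Step 1: Combine and sort all 13 observations; assign midranks.
sorted (value, group): (5,X), (11,X), (13,X), (17,X), (17,Y), (18,Y), (22,X), (22,Y), (23,Y), (27,Y), (28,Y), (38,Y), (39,Y)
ranks: 5->1, 11->2, 13->3, 17->4.5, 17->4.5, 18->6, 22->7.5, 22->7.5, 23->9, 27->10, 28->11, 38->12, 39->13
Step 2: Rank sum for X: R1 = 1 + 2 + 3 + 4.5 + 7.5 = 18.
Step 3: U_X = R1 - n1(n1+1)/2 = 18 - 5*6/2 = 18 - 15 = 3.
       U_Y = n1*n2 - U_X = 40 - 3 = 37.
Step 4: Ties are present, so use the tie-corrected normal approximation (with continuity correction) for the p-value.
Step 5: p-value = 0.015435; compare to alpha = 0.1. reject H0.

U_X = 3, p = 0.015435, reject H0 at alpha = 0.1.


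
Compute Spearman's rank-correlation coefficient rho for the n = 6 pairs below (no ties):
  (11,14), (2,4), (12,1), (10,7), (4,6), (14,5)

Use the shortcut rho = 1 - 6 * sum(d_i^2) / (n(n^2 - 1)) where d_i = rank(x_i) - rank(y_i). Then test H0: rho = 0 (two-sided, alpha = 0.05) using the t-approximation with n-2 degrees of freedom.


Step 1: Rank x and y separately (midranks; no ties here).
rank(x): 11->4, 2->1, 12->5, 10->3, 4->2, 14->6
rank(y): 14->6, 4->2, 1->1, 7->5, 6->4, 5->3
Step 2: d_i = R_x(i) - R_y(i); compute d_i^2.
  (4-6)^2=4, (1-2)^2=1, (5-1)^2=16, (3-5)^2=4, (2-4)^2=4, (6-3)^2=9
sum(d^2) = 38.
Step 3: rho = 1 - 6*38 / (6*(6^2 - 1)) = 1 - 228/210 = -0.085714.
Step 4: Under H0, t = rho * sqrt((n-2)/(1-rho^2)) = -0.1721 ~ t(4).
Step 5: Two-sided p-value from the t-distribution with 4 df = 0.871743.
Step 6: alpha = 0.05. fail to reject H0.

rho = -0.0857, p = 0.871743, fail to reject H0 at alpha = 0.05.


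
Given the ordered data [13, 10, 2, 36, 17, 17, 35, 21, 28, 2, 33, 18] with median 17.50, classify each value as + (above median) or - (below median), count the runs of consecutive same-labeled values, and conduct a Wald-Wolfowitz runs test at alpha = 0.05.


Step 1: Compute median = 17.50; label A = above, B = below.
Labels in order: BBBABBAAABAA  (n_A = 6, n_B = 6)
Step 2: Count runs R = 6.
Step 3: Under H0 (random ordering), E[R] = 2*n_A*n_B/(n_A+n_B) + 1 = 2*6*6/12 + 1 = 7.0000.
        Var[R] = 2*n_A*n_B*(2*n_A*n_B - n_A - n_B) / ((n_A+n_B)^2 * (n_A+n_B-1)) = 4320/1584 = 2.7273.
        SD[R] = 1.6514.
Step 4: Continuity-corrected z = (R + 0.5 - E[R]) / SD[R] = (6 + 0.5 - 7.0000) / 1.6514 = -0.3028.
Step 5: Two-sided p-value via normal approximation = 2*(1 - Phi(|z|)) = 0.762069.
Step 6: alpha = 0.05. fail to reject H0.

R = 6, z = -0.3028, p = 0.762069, fail to reject H0.


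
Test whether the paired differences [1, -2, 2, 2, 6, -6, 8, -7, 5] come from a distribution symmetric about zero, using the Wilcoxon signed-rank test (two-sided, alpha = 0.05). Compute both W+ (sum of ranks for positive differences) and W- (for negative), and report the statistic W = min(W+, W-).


Step 1: Drop any zero differences (none here) and take |d_i|.
|d| = [1, 2, 2, 2, 6, 6, 8, 7, 5]
Step 2: Midrank |d_i| (ties get averaged ranks).
ranks: |1|->1, |2|->3, |2|->3, |2|->3, |6|->6.5, |6|->6.5, |8|->9, |7|->8, |5|->5
Step 3: Attach original signs; sum ranks with positive sign and with negative sign.
W+ = 1 + 3 + 3 + 6.5 + 9 + 5 = 27.5
W- = 3 + 6.5 + 8 = 17.5
(Check: W+ + W- = 45 should equal n(n+1)/2 = 45.)
Step 4: Test statistic W = min(W+, W-) = 17.5.
Step 5: Ties in |d|, so use the tie-corrected normal approximation.
        E[W] = n(n+1)/4 = 9*10/4 = 22.5.
        Tie groups: |d|=2 (t=3), |d|=6 (t=2); sum(t^3 - t) = 30.
        Var[W] = n(n+1)(2n+1)/24 - sum(t^3-t)/48 = 1710/24 - 30/48 = 70.625.
        z = (W - E[W]) / sqrt(Var[W]) = (17.5 - 22.5) / 8.4039 = -0.5950.
        Two-sided p = 2*Phi(z) = 0.551867.
Step 6: alpha = 0.05. fail to reject H0.

W+ = 27.5, W- = 17.5, W = min = 17.5, p = 0.551867, fail to reject H0.


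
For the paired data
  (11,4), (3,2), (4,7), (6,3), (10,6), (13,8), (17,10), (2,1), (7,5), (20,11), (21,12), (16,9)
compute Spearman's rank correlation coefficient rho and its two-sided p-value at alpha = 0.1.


Step 1: Rank x and y separately (midranks; no ties here).
rank(x): 11->7, 3->2, 4->3, 6->4, 10->6, 13->8, 17->10, 2->1, 7->5, 20->11, 21->12, 16->9
rank(y): 4->4, 2->2, 7->7, 3->3, 6->6, 8->8, 10->10, 1->1, 5->5, 11->11, 12->12, 9->9
Step 2: d_i = R_x(i) - R_y(i); compute d_i^2.
  (7-4)^2=9, (2-2)^2=0, (3-7)^2=16, (4-3)^2=1, (6-6)^2=0, (8-8)^2=0, (10-10)^2=0, (1-1)^2=0, (5-5)^2=0, (11-11)^2=0, (12-12)^2=0, (9-9)^2=0
sum(d^2) = 26.
Step 3: rho = 1 - 6*26 / (12*(12^2 - 1)) = 1 - 156/1716 = 0.909091.
Step 4: Under H0, t = rho * sqrt((n-2)/(1-rho^2)) = 6.9007 ~ t(10).
Step 5: Two-sided p-value from the t-distribution with 10 df = 0.000042.
Step 6: alpha = 0.1. reject H0.

rho = 0.9091, p = 0.000042, reject H0 at alpha = 0.1.


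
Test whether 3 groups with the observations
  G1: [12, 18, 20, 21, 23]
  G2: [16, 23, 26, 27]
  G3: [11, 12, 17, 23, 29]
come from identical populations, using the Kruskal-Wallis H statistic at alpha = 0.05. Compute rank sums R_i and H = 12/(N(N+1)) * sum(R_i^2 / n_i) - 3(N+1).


Step 1: Combine all N = 14 observations and assign midranks.
sorted (value, group, rank): (11,G3,1), (12,G1,2.5), (12,G3,2.5), (16,G2,4), (17,G3,5), (18,G1,6), (20,G1,7), (21,G1,8), (23,G1,10), (23,G2,10), (23,G3,10), (26,G2,12), (27,G2,13), (29,G3,14)
Step 2: Sum ranks within each group.
R_1 = 33.5 (n_1 = 5)
R_2 = 39 (n_2 = 4)
R_3 = 32.5 (n_3 = 5)
Step 3: H = 12/(N(N+1)) * sum(R_i^2/n_i) - 3(N+1)
     = 12/(14*15) * (33.5^2/5 + 39^2/4 + 32.5^2/5) - 3*15
     = 0.057143 * 815.95 - 45
     = 1.625714.
Step 4: Ties present; correction factor C = 1 - 30/(14^3 - 14) = 0.989011. Corrected H = 1.625714 / 0.989011 = 1.643778.
Step 5: Under H0, H ~ chi^2(2); p-value = 0.439601.
Step 6: alpha = 0.05. fail to reject H0.

H = 1.6438, df = 2, p = 0.439601, fail to reject H0.


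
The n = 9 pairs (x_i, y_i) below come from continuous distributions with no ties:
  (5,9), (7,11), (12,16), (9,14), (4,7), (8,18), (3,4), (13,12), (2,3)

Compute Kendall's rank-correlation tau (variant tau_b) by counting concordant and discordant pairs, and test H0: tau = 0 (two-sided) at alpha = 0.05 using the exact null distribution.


Step 1: Enumerate the 36 unordered pairs (i,j) with i<j and classify each by sign(x_j-x_i) * sign(y_j-y_i).
  (1,2):dx=+2,dy=+2->C; (1,3):dx=+7,dy=+7->C; (1,4):dx=+4,dy=+5->C; (1,5):dx=-1,dy=-2->C
  (1,6):dx=+3,dy=+9->C; (1,7):dx=-2,dy=-5->C; (1,8):dx=+8,dy=+3->C; (1,9):dx=-3,dy=-6->C
  (2,3):dx=+5,dy=+5->C; (2,4):dx=+2,dy=+3->C; (2,5):dx=-3,dy=-4->C; (2,6):dx=+1,dy=+7->C
  (2,7):dx=-4,dy=-7->C; (2,8):dx=+6,dy=+1->C; (2,9):dx=-5,dy=-8->C; (3,4):dx=-3,dy=-2->C
  (3,5):dx=-8,dy=-9->C; (3,6):dx=-4,dy=+2->D; (3,7):dx=-9,dy=-12->C; (3,8):dx=+1,dy=-4->D
  (3,9):dx=-10,dy=-13->C; (4,5):dx=-5,dy=-7->C; (4,6):dx=-1,dy=+4->D; (4,7):dx=-6,dy=-10->C
  (4,8):dx=+4,dy=-2->D; (4,9):dx=-7,dy=-11->C; (5,6):dx=+4,dy=+11->C; (5,7):dx=-1,dy=-3->C
  (5,8):dx=+9,dy=+5->C; (5,9):dx=-2,dy=-4->C; (6,7):dx=-5,dy=-14->C; (6,8):dx=+5,dy=-6->D
  (6,9):dx=-6,dy=-15->C; (7,8):dx=+10,dy=+8->C; (7,9):dx=-1,dy=-1->C; (8,9):dx=-11,dy=-9->C
Step 2: C = 31, D = 5, total pairs = 36.
Step 3: tau = (C - D)/(n(n-1)/2) = (31 - 5)/36 = 0.722222.
Step 4: Exact two-sided p-value (enumerate n! = 362880 permutations of y under H0): p = 0.005886.
Step 5: alpha = 0.05. reject H0.

tau_b = 0.7222 (C=31, D=5), p = 0.005886, reject H0.


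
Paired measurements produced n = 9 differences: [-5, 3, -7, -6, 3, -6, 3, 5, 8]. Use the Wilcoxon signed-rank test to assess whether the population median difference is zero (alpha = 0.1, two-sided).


Step 1: Drop any zero differences (none here) and take |d_i|.
|d| = [5, 3, 7, 6, 3, 6, 3, 5, 8]
Step 2: Midrank |d_i| (ties get averaged ranks).
ranks: |5|->4.5, |3|->2, |7|->8, |6|->6.5, |3|->2, |6|->6.5, |3|->2, |5|->4.5, |8|->9
Step 3: Attach original signs; sum ranks with positive sign and with negative sign.
W+ = 2 + 2 + 2 + 4.5 + 9 = 19.5
W- = 4.5 + 8 + 6.5 + 6.5 = 25.5
(Check: W+ + W- = 45 should equal n(n+1)/2 = 45.)
Step 4: Test statistic W = min(W+, W-) = 19.5.
Step 5: Ties in |d|, so use the tie-corrected normal approximation.
        E[W] = n(n+1)/4 = 9*10/4 = 22.5.
        Tie groups: |d|=3 (t=3), |d|=5 (t=2), |d|=6 (t=2); sum(t^3 - t) = 36.
        Var[W] = n(n+1)(2n+1)/24 - sum(t^3-t)/48 = 1710/24 - 36/48 = 70.5.
        z = (W - E[W]) / sqrt(Var[W]) = (19.5 - 22.5) / 8.3964 = -0.3573.
        Two-sided p = 2*Phi(z) = 0.720871.
Step 6: alpha = 0.1. fail to reject H0.

W+ = 19.5, W- = 25.5, W = min = 19.5, p = 0.720871, fail to reject H0.


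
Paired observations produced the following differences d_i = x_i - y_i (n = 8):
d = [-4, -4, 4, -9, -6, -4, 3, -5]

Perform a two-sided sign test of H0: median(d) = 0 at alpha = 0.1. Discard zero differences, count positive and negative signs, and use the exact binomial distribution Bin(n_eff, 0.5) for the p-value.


Step 1: Discard zero differences. Original n = 8; n_eff = number of nonzero differences = 8.
Nonzero differences (with sign): -4, -4, +4, -9, -6, -4, +3, -5
Step 2: Count signs: positive = 2, negative = 6.
Step 3: Under H0: P(positive) = 0.5, so the number of positives S ~ Bin(8, 0.5).
Step 4: Two-sided exact p-value = sum of Bin(8,0.5) probabilities at or below the observed probability = 0.289062.
Step 5: alpha = 0.1. fail to reject H0.

n_eff = 8, pos = 2, neg = 6, p = 0.289062, fail to reject H0.


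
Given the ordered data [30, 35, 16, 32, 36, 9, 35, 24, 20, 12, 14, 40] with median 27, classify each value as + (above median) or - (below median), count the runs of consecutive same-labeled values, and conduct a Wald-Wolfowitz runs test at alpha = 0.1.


Step 1: Compute median = 27; label A = above, B = below.
Labels in order: AABAABABBBBA  (n_A = 6, n_B = 6)
Step 2: Count runs R = 7.
Step 3: Under H0 (random ordering), E[R] = 2*n_A*n_B/(n_A+n_B) + 1 = 2*6*6/12 + 1 = 7.0000.
        Var[R] = 2*n_A*n_B*(2*n_A*n_B - n_A - n_B) / ((n_A+n_B)^2 * (n_A+n_B-1)) = 4320/1584 = 2.7273.
        SD[R] = 1.6514.
Step 4: R = E[R], so z = 0 with no continuity correction.
Step 5: Two-sided p-value via normal approximation = 2*(1 - Phi(|z|)) = 1.000000.
Step 6: alpha = 0.1. fail to reject H0.

R = 7, z = 0.0000, p = 1.000000, fail to reject H0.


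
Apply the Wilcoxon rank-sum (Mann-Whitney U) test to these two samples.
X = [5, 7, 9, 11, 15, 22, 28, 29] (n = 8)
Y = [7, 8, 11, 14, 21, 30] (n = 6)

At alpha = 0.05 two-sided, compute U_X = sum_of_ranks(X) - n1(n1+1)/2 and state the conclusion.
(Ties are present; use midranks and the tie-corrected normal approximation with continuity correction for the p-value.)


Step 1: Combine and sort all 14 observations; assign midranks.
sorted (value, group): (5,X), (7,X), (7,Y), (8,Y), (9,X), (11,X), (11,Y), (14,Y), (15,X), (21,Y), (22,X), (28,X), (29,X), (30,Y)
ranks: 5->1, 7->2.5, 7->2.5, 8->4, 9->5, 11->6.5, 11->6.5, 14->8, 15->9, 21->10, 22->11, 28->12, 29->13, 30->14
Step 2: Rank sum for X: R1 = 1 + 2.5 + 5 + 6.5 + 9 + 11 + 12 + 13 = 60.
Step 3: U_X = R1 - n1(n1+1)/2 = 60 - 8*9/2 = 60 - 36 = 24.
       U_Y = n1*n2 - U_X = 48 - 24 = 24.
Step 4: Ties are present, so use the tie-corrected normal approximation (with continuity correction) for the p-value.
Step 5: p-value = 1.000000; compare to alpha = 0.05. fail to reject H0.

U_X = 24, p = 1.000000, fail to reject H0 at alpha = 0.05.


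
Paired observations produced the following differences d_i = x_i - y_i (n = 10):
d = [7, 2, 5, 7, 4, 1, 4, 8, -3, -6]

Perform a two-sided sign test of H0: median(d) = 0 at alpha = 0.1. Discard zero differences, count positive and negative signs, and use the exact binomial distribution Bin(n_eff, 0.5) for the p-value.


Step 1: Discard zero differences. Original n = 10; n_eff = number of nonzero differences = 10.
Nonzero differences (with sign): +7, +2, +5, +7, +4, +1, +4, +8, -3, -6
Step 2: Count signs: positive = 8, negative = 2.
Step 3: Under H0: P(positive) = 0.5, so the number of positives S ~ Bin(10, 0.5).
Step 4: Two-sided exact p-value = sum of Bin(10,0.5) probabilities at or below the observed probability = 0.109375.
Step 5: alpha = 0.1. fail to reject H0.

n_eff = 10, pos = 8, neg = 2, p = 0.109375, fail to reject H0.


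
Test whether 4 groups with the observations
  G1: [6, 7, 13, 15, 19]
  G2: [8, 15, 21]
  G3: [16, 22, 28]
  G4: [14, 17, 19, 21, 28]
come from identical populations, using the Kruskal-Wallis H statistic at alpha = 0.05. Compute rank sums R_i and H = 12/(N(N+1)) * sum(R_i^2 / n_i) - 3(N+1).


Step 1: Combine all N = 16 observations and assign midranks.
sorted (value, group, rank): (6,G1,1), (7,G1,2), (8,G2,3), (13,G1,4), (14,G4,5), (15,G1,6.5), (15,G2,6.5), (16,G3,8), (17,G4,9), (19,G1,10.5), (19,G4,10.5), (21,G2,12.5), (21,G4,12.5), (22,G3,14), (28,G3,15.5), (28,G4,15.5)
Step 2: Sum ranks within each group.
R_1 = 24 (n_1 = 5)
R_2 = 22 (n_2 = 3)
R_3 = 37.5 (n_3 = 3)
R_4 = 52.5 (n_4 = 5)
Step 3: H = 12/(N(N+1)) * sum(R_i^2/n_i) - 3(N+1)
     = 12/(16*17) * (24^2/5 + 22^2/3 + 37.5^2/3 + 52.5^2/5) - 3*17
     = 0.044118 * 1296.53 - 51
     = 6.200000.
Step 4: Ties present; correction factor C = 1 - 24/(16^3 - 16) = 0.994118. Corrected H = 6.200000 / 0.994118 = 6.236686.
Step 5: Under H0, H ~ chi^2(3); p-value = 0.100646.
Step 6: alpha = 0.05. fail to reject H0.

H = 6.2367, df = 3, p = 0.100646, fail to reject H0.


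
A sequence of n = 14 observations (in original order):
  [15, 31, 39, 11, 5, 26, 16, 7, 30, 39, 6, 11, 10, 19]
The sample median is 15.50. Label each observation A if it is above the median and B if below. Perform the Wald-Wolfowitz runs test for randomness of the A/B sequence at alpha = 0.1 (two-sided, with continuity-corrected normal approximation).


Step 1: Compute median = 15.50; label A = above, B = below.
Labels in order: BAABBAABAABBBA  (n_A = 7, n_B = 7)
Step 2: Count runs R = 8.
Step 3: Under H0 (random ordering), E[R] = 2*n_A*n_B/(n_A+n_B) + 1 = 2*7*7/14 + 1 = 8.0000.
        Var[R] = 2*n_A*n_B*(2*n_A*n_B - n_A - n_B) / ((n_A+n_B)^2 * (n_A+n_B-1)) = 8232/2548 = 3.2308.
        SD[R] = 1.7974.
Step 4: R = E[R], so z = 0 with no continuity correction.
Step 5: Two-sided p-value via normal approximation = 2*(1 - Phi(|z|)) = 1.000000.
Step 6: alpha = 0.1. fail to reject H0.

R = 8, z = 0.0000, p = 1.000000, fail to reject H0.


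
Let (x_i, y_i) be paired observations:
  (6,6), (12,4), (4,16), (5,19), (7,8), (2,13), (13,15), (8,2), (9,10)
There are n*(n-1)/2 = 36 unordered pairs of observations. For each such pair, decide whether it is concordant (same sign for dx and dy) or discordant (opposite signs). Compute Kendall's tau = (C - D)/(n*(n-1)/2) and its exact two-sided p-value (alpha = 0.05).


Step 1: Enumerate the 36 unordered pairs (i,j) with i<j and classify each by sign(x_j-x_i) * sign(y_j-y_i).
  (1,2):dx=+6,dy=-2->D; (1,3):dx=-2,dy=+10->D; (1,4):dx=-1,dy=+13->D; (1,5):dx=+1,dy=+2->C
  (1,6):dx=-4,dy=+7->D; (1,7):dx=+7,dy=+9->C; (1,8):dx=+2,dy=-4->D; (1,9):dx=+3,dy=+4->C
  (2,3):dx=-8,dy=+12->D; (2,4):dx=-7,dy=+15->D; (2,5):dx=-5,dy=+4->D; (2,6):dx=-10,dy=+9->D
  (2,7):dx=+1,dy=+11->C; (2,8):dx=-4,dy=-2->C; (2,9):dx=-3,dy=+6->D; (3,4):dx=+1,dy=+3->C
  (3,5):dx=+3,dy=-8->D; (3,6):dx=-2,dy=-3->C; (3,7):dx=+9,dy=-1->D; (3,8):dx=+4,dy=-14->D
  (3,9):dx=+5,dy=-6->D; (4,5):dx=+2,dy=-11->D; (4,6):dx=-3,dy=-6->C; (4,7):dx=+8,dy=-4->D
  (4,8):dx=+3,dy=-17->D; (4,9):dx=+4,dy=-9->D; (5,6):dx=-5,dy=+5->D; (5,7):dx=+6,dy=+7->C
  (5,8):dx=+1,dy=-6->D; (5,9):dx=+2,dy=+2->C; (6,7):dx=+11,dy=+2->C; (6,8):dx=+6,dy=-11->D
  (6,9):dx=+7,dy=-3->D; (7,8):dx=-5,dy=-13->C; (7,9):dx=-4,dy=-5->C; (8,9):dx=+1,dy=+8->C
Step 2: C = 14, D = 22, total pairs = 36.
Step 3: tau = (C - D)/(n(n-1)/2) = (14 - 22)/36 = -0.222222.
Step 4: Exact two-sided p-value (enumerate n! = 362880 permutations of y under H0): p = 0.476709.
Step 5: alpha = 0.05. fail to reject H0.

tau_b = -0.2222 (C=14, D=22), p = 0.476709, fail to reject H0.


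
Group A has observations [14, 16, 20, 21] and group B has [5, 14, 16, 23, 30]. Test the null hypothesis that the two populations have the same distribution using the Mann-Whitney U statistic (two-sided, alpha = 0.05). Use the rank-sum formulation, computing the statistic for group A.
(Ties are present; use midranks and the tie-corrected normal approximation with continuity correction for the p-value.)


Step 1: Combine and sort all 9 observations; assign midranks.
sorted (value, group): (5,Y), (14,X), (14,Y), (16,X), (16,Y), (20,X), (21,X), (23,Y), (30,Y)
ranks: 5->1, 14->2.5, 14->2.5, 16->4.5, 16->4.5, 20->6, 21->7, 23->8, 30->9
Step 2: Rank sum for X: R1 = 2.5 + 4.5 + 6 + 7 = 20.
Step 3: U_X = R1 - n1(n1+1)/2 = 20 - 4*5/2 = 20 - 10 = 10.
       U_Y = n1*n2 - U_X = 20 - 10 = 10.
Step 4: Ties are present, so use the tie-corrected normal approximation (with continuity correction) for the p-value.
Step 5: p-value = 1.000000; compare to alpha = 0.05. fail to reject H0.

U_X = 10, p = 1.000000, fail to reject H0 at alpha = 0.05.


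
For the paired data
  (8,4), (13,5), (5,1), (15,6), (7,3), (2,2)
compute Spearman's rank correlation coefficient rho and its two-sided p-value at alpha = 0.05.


Step 1: Rank x and y separately (midranks; no ties here).
rank(x): 8->4, 13->5, 5->2, 15->6, 7->3, 2->1
rank(y): 4->4, 5->5, 1->1, 6->6, 3->3, 2->2
Step 2: d_i = R_x(i) - R_y(i); compute d_i^2.
  (4-4)^2=0, (5-5)^2=0, (2-1)^2=1, (6-6)^2=0, (3-3)^2=0, (1-2)^2=1
sum(d^2) = 2.
Step 3: rho = 1 - 6*2 / (6*(6^2 - 1)) = 1 - 12/210 = 0.942857.
Step 4: Under H0, t = rho * sqrt((n-2)/(1-rho^2)) = 5.6595 ~ t(4).
Step 5: Two-sided p-value from the t-distribution with 4 df = 0.004805.
Step 6: alpha = 0.05. reject H0.

rho = 0.9429, p = 0.004805, reject H0 at alpha = 0.05.


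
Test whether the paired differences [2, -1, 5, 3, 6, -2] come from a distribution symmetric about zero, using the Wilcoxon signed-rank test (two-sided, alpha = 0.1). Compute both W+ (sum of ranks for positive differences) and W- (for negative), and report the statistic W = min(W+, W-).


Step 1: Drop any zero differences (none here) and take |d_i|.
|d| = [2, 1, 5, 3, 6, 2]
Step 2: Midrank |d_i| (ties get averaged ranks).
ranks: |2|->2.5, |1|->1, |5|->5, |3|->4, |6|->6, |2|->2.5
Step 3: Attach original signs; sum ranks with positive sign and with negative sign.
W+ = 2.5 + 5 + 4 + 6 = 17.5
W- = 1 + 2.5 = 3.5
(Check: W+ + W- = 21 should equal n(n+1)/2 = 21.)
Step 4: Test statistic W = min(W+, W-) = 3.5.
Step 5: Ties in |d|, so use the tie-corrected normal approximation.
        E[W] = n(n+1)/4 = 6*7/4 = 10.5.
        Tie groups: |d|=2 (t=2); sum(t^3 - t) = 6.
        Var[W] = n(n+1)(2n+1)/24 - sum(t^3-t)/48 = 546/24 - 6/48 = 22.625.
        z = (W - E[W]) / sqrt(Var[W]) = (3.5 - 10.5) / 4.7566 = -1.4716.
        Two-sided p = 2*Phi(z) = 0.141116.
Step 6: alpha = 0.1. fail to reject H0.

W+ = 17.5, W- = 3.5, W = min = 3.5, p = 0.141116, fail to reject H0.
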